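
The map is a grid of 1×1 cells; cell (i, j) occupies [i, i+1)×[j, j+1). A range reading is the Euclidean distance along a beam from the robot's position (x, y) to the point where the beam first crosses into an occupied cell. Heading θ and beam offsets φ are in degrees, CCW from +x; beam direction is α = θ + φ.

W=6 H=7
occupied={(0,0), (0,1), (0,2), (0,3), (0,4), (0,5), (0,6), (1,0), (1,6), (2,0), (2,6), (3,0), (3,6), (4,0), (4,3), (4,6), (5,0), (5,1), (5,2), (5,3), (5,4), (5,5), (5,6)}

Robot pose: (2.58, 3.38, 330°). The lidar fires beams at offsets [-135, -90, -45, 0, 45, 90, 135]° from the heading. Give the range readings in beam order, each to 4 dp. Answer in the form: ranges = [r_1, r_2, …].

beam 1: φ=-135°, α=195°
  direction (-0.9659, -0.2588); cell (2,3); t to first gridline: x 0.6005, y 1.4682 (then +1.0353 / +3.8637)
    (1,3) via x @ 0.6005
    (1,2) via y @ 1.4682
    (0,2) via x @ 1.6357  # hit
  → r_1 = 1.6357
beam 2: φ=-90°, α=240°
  direction (-0.5000, -0.8660); cell (2,3); t to first gridline: x 1.1600, y 0.4388 (then +2.0000 / +1.1547)
    (2,2) via y @ 0.4388
    (1,2) via x @ 1.1600
    (1,1) via y @ 1.5935
    (1,0) via y @ 2.7482  # hit
  → r_2 = 2.7482
beam 3: φ=-45°, α=285°
  direction (0.2588, -0.9659); cell (2,3); t to first gridline: x 1.6228, y 0.3934 (then +3.8637 / +1.0353)
    (2,2) via y @ 0.3934
    (2,1) via y @ 1.4287
    (3,1) via x @ 1.6228
    (3,0) via y @ 2.4640  # hit
  → r_3 = 2.4640
beam 4: φ=0°, α=330°
  direction (0.8660, -0.5000); cell (2,3); t to first gridline: x 0.4850, y 0.7600 (then +1.1547 / +2.0000)
    (3,3) via x @ 0.4850
    (3,2) via y @ 0.7600
    (4,2) via x @ 1.6397
    (4,1) via y @ 2.7600
    (5,1) via x @ 2.7944  # hit
  → r_4 = 2.7944
beam 5: φ=45°, α=15°
  direction (0.9659, 0.2588); cell (2,3); t to first gridline: x 0.4348, y 2.3955 (then +1.0353 / +3.8637)
    (3,3) via x @ 0.4348
    (4,3) via x @ 1.4701  # hit
  → r_5 = 1.4701
beam 6: φ=90°, α=60°
  direction (0.5000, 0.8660); cell (2,3); t to first gridline: x 0.8400, y 0.7159 (then +2.0000 / +1.1547)
    (2,4) via y @ 0.7159
    (3,4) via x @ 0.8400
    (3,5) via y @ 1.8706
    (4,5) via x @ 2.8400
    (4,6) via y @ 3.0253  # hit
  → r_6 = 3.0253
beam 7: φ=135°, α=105°
  direction (-0.2588, 0.9659); cell (2,3); t to first gridline: x 2.2409, y 0.6419 (then +3.8637 / +1.0353)
    (2,4) via y @ 0.6419
    (2,5) via y @ 1.6771
    (1,5) via x @ 2.2409
    (1,6) via y @ 2.7124  # hit
  → r_7 = 2.7124

ranges = [1.6357, 2.7482, 2.4640, 2.7944, 1.4701, 3.0253, 2.7124]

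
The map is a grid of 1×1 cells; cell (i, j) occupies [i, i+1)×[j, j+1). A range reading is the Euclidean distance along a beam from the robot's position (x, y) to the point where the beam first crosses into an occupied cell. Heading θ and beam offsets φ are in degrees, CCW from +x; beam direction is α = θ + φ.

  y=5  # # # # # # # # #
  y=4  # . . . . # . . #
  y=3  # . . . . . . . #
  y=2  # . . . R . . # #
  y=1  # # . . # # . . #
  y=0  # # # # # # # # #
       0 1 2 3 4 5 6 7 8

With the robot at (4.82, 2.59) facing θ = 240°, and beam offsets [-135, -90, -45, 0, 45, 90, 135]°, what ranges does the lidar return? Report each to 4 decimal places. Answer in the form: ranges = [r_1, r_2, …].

beam 1: φ=-135°, α=105°
  cosα=-0.2588 sinα=0.9659 | (4,2) | tMaxX 3.1682 tMaxY 0.4245 | tΔX 3.8637 tΔY 1.0353
    t=0.4245 [y] (4,3)
    t=1.4597 [y] (4,4)
    t=2.4950 [y] (4,5) — stop
  → r_1 = 2.4950
beam 2: φ=-90°, α=150°
  cosα=-0.8660 sinα=0.5000 | (4,2) | tMaxX 0.9469 tMaxY 0.8200 | tΔX 1.1547 tΔY 2.0000
    t=0.8200 [y] (4,3)
    t=0.9469 [x] (3,3)
    t=2.1016 [x] (2,3)
    t=2.8200 [y] (2,4)
    t=3.2563 [x] (1,4)
    t=4.4110 [x] (0,4) — stop
  → r_2 = 4.4110
beam 3: φ=-45°, α=195°
  cosα=-0.9659 sinα=-0.2588 | (4,2) | tMaxX 0.8489 tMaxY 2.2796 | tΔX 1.0353 tΔY 3.8637
    t=0.8489 [x] (3,2)
    t=1.8842 [x] (2,2)
    t=2.2796 [y] (2,1)
    t=2.9195 [x] (1,1) — stop
  → r_3 = 2.9195
beam 4: φ=0°, α=240°
  cosα=-0.5000 sinα=-0.8660 | (4,2) | tMaxX 1.6400 tMaxY 0.6813 | tΔX 2.0000 tΔY 1.1547
    t=0.6813 [y] (4,1) — stop
  → r_4 = 0.6813
beam 5: φ=45°, α=285°
  cosα=0.2588 sinα=-0.9659 | (4,2) | tMaxX 0.6955 tMaxY 0.6108 | tΔX 3.8637 tΔY 1.0353
    t=0.6108 [y] (4,1) — stop
  → r_5 = 0.6108
beam 6: φ=90°, α=330°
  cosα=0.8660 sinα=-0.5000 | (4,2) | tMaxX 0.2078 tMaxY 1.1800 | tΔX 1.1547 tΔY 2.0000
    t=0.2078 [x] (5,2)
    t=1.1800 [y] (5,1) — stop
  → r_6 = 1.1800
beam 7: φ=135°, α=15°
  cosα=0.9659 sinα=0.2588 | (4,2) | tMaxX 0.1863 tMaxY 1.5841 | tΔX 1.0353 tΔY 3.8637
    t=0.1863 [x] (5,2)
    t=1.2216 [x] (6,2)
    t=1.5841 [y] (6,3)
    t=2.2569 [x] (7,3)
    t=3.2922 [x] (8,3) — stop
  → r_7 = 3.2922

ranges = [2.4950, 4.4110, 2.9195, 0.6813, 0.6108, 1.1800, 3.2922]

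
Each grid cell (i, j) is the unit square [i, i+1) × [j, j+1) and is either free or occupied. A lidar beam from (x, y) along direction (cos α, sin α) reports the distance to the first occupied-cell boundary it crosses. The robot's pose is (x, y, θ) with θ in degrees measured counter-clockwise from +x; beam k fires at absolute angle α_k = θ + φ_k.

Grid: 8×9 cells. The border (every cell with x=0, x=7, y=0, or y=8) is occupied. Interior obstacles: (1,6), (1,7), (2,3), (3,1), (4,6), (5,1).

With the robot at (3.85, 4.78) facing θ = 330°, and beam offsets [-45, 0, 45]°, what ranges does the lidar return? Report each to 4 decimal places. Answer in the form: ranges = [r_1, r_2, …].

beam 1: φ=-45°, α=285°
  cosα=0.2588 sinα=-0.9659 | (3,4) | tMaxX 0.5796 tMaxY 0.8075 | tΔX 3.8637 tΔY 1.0353
    t=0.5796 [x] (4,4)
    t=0.8075 [y] (4,3)
    t=1.8428 [y] (4,2)
    t=2.8781 [y] (4,1)
    t=3.9133 [y] (4,0) — stop
  → r_1 = 3.9133
beam 2: φ=0°, α=330°
  cosα=0.8660 sinα=-0.5000 | (3,4) | tMaxX 0.1732 tMaxY 1.5600 | tΔX 1.1547 tΔY 2.0000
    t=0.1732 [x] (4,4)
    t=1.3279 [x] (5,4)
    t=1.5600 [y] (5,3)
    t=2.4826 [x] (6,3)
    t=3.5600 [y] (6,2)
    t=3.6373 [x] (7,2) — stop
  → r_2 = 3.6373
beam 3: φ=45°, α=15°
  cosα=0.9659 sinα=0.2588 | (3,4) | tMaxX 0.1553 tMaxY 0.8500 | tΔX 1.0353 tΔY 3.8637
    t=0.1553 [x] (4,4)
    t=0.8500 [y] (4,5)
    t=1.1906 [x] (5,5)
    t=2.2258 [x] (6,5)
    t=3.2611 [x] (7,5) — stop
  → r_3 = 3.2611

ranges = [3.9133, 3.6373, 3.2611]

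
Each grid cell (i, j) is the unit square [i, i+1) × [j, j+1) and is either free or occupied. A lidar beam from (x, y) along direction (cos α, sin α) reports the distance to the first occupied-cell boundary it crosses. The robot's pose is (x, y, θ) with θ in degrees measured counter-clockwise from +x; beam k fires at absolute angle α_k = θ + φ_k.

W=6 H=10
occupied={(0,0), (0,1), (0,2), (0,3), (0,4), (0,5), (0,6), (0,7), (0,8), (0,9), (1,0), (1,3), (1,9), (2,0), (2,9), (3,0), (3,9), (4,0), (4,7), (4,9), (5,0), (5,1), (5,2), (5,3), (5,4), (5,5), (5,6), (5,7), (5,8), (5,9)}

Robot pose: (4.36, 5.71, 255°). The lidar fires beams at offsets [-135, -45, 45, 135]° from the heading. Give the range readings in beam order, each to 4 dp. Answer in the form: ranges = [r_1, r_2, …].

beam 1: φ=-135°, α=120°
  dir = (cos 120°, sin 120°) = (-0.5000, 0.8660); from cell (4,5)
  next x-line at t=0.7200, next y-line at t=0.3349; Δt_x=2.0000, Δt_y=1.1547
    y: enter (4,6) at t=0.3349
    x: enter (3,6) at t=0.7200
    y: enter (3,7) at t=1.4896
    y: enter (3,8) at t=2.6443
    x: enter (2,8) at t=2.7200
    y: enter (2,9) at t=3.7990 ← occupied
  → r_1 = 3.7990
beam 2: φ=-45°, α=210°
  dir = (cos 210°, sin 210°) = (-0.8660, -0.5000); from cell (4,5)
  next x-line at t=0.4157, next y-line at t=1.4200; Δt_x=1.1547, Δt_y=2.0000
    x: enter (3,5) at t=0.4157
    y: enter (3,4) at t=1.4200
    x: enter (2,4) at t=1.5704
    x: enter (1,4) at t=2.7251
    y: enter (1,3) at t=3.4200 ← occupied
  → r_2 = 3.4200
beam 3: φ=45°, α=300°
  dir = (cos 300°, sin 300°) = (0.5000, -0.8660); from cell (4,5)
  next x-line at t=1.2800, next y-line at t=0.8198; Δt_x=2.0000, Δt_y=1.1547
    y: enter (4,4) at t=0.8198
    x: enter (5,4) at t=1.2800 ← occupied
  → r_3 = 1.2800
beam 4: φ=135°, α=30°
  dir = (cos 30°, sin 30°) = (0.8660, 0.5000); from cell (4,5)
  next x-line at t=0.7390, next y-line at t=0.5800; Δt_x=1.1547, Δt_y=2.0000
    y: enter (4,6) at t=0.5800
    x: enter (5,6) at t=0.7390 ← occupied
  → r_4 = 0.7390

ranges = [3.7990, 3.4200, 1.2800, 0.7390]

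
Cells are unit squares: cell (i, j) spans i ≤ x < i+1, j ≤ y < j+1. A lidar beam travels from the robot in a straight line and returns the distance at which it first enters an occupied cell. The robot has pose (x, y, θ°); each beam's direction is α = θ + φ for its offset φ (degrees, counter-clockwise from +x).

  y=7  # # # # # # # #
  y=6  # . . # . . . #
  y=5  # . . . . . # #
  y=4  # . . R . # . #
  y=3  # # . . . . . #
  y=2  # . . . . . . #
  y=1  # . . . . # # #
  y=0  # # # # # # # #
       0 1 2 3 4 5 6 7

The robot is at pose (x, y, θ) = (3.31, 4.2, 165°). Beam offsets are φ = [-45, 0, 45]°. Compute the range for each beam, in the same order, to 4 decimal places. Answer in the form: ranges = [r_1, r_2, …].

ranges = [3.2332, 2.3915, 1.5127]

beam 1: φ=-45°, α=120°
  cosα=-0.5000 sinα=0.8660 | (3,4) | tMaxX 0.6200 tMaxY 0.9238 | tΔX 2.0000 tΔY 1.1547
    t=0.6200 [x] (2,4)
    t=0.9238 [y] (2,5)
    t=2.0785 [y] (2,6)
    t=2.6200 [x] (1,6)
    t=3.2332 [y] (1,7) — stop
  → r_1 = 3.2332
beam 2: φ=0°, α=165°
  cosα=-0.9659 sinα=0.2588 | (3,4) | tMaxX 0.3209 tMaxY 3.0910 | tΔX 1.0353 tΔY 3.8637
    t=0.3209 [x] (2,4)
    t=1.3562 [x] (1,4)
    t=2.3915 [x] (0,4) — stop
  → r_2 = 2.3915
beam 3: φ=45°, α=210°
  cosα=-0.8660 sinα=-0.5000 | (3,4) | tMaxX 0.3580 tMaxY 0.4000 | tΔX 1.1547 tΔY 2.0000
    t=0.3580 [x] (2,4)
    t=0.4000 [y] (2,3)
    t=1.5127 [x] (1,3) — stop
  → r_3 = 1.5127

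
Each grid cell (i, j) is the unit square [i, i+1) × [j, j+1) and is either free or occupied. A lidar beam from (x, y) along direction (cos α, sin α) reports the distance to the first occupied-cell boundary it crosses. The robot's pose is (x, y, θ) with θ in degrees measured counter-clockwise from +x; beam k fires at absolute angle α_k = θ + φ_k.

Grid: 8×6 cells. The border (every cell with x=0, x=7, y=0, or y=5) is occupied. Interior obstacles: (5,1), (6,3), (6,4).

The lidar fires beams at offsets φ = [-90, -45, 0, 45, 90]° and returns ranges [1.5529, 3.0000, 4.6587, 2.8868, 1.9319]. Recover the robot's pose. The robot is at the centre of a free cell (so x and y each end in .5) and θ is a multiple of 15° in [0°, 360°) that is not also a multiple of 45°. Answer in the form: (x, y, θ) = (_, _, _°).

The pose lattice has 21·16 = 336 candidates. Test each by forward raycasting.
  (4.5, 3.5, 120°): beam 1 = 1.7321 ≠ 1.5529 ✗
  (5.5, 4.5, 75°): beam 1 = 0.5176 ≠ 1.5529 ✗
  (1.5, 2.5, 75°): beam 1 = 3.6235 ≠ 1.5529 ✗
  (1.5, 4.5, 255°): beam 1 = 0.5176 ≠ 1.5529 ✗
  …
  (1.5, 2.5, 15°): r_1=1.5529, r_2=3.0000, r_3=4.6587, r_4=2.8868, r_5=1.9319 — all match ✓
Only this pose fits every beam.

(x, y, θ) = (1.5, 2.5, 15°)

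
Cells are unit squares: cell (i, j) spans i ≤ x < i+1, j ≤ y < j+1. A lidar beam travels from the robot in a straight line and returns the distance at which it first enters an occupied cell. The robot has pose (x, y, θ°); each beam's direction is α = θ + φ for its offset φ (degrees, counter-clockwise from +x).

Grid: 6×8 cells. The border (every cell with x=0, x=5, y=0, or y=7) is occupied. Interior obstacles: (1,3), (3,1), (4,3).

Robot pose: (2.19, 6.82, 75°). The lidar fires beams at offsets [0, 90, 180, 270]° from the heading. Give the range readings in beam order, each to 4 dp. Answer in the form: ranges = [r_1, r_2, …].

ranges = [0.1863, 0.6955, 2.9195, 2.9091]

beam 1: φ=0°, α=75°
  d=(0.2588,0.9659)  start (2,6)  tX=3.1296 tY=0.1863  stride 1/|dx|=3.8637 1/|dy|=1.0353
    cross y-line → (2,7), t=0.1863 (wall)
  → r_1 = 0.1863
beam 2: φ=90°, α=165°
  d=(-0.9659,0.2588)  start (2,6)  tX=0.1967 tY=0.6955  stride 1/|dx|=1.0353 1/|dy|=3.8637
    cross x-line → (1,6), t=0.1967
    cross y-line → (1,7), t=0.6955 (wall)
  → r_2 = 0.6955
beam 3: φ=180°, α=255°
  d=(-0.2588,-0.9659)  start (2,6)  tX=0.7341 tY=0.8489  stride 1/|dx|=3.8637 1/|dy|=1.0353
    cross x-line → (1,6), t=0.7341
    cross y-line → (1,5), t=0.8489
    cross y-line → (1,4), t=1.8842
    cross y-line → (1,3), t=2.9195 (wall)
  → r_3 = 2.9195
beam 4: φ=270°, α=345°
  d=(0.9659,-0.2588)  start (2,6)  tX=0.8386 tY=3.1682  stride 1/|dx|=1.0353 1/|dy|=3.8637
    cross x-line → (3,6), t=0.8386
    cross x-line → (4,6), t=1.8738
    cross x-line → (5,6), t=2.9091 (wall)
  → r_4 = 2.9091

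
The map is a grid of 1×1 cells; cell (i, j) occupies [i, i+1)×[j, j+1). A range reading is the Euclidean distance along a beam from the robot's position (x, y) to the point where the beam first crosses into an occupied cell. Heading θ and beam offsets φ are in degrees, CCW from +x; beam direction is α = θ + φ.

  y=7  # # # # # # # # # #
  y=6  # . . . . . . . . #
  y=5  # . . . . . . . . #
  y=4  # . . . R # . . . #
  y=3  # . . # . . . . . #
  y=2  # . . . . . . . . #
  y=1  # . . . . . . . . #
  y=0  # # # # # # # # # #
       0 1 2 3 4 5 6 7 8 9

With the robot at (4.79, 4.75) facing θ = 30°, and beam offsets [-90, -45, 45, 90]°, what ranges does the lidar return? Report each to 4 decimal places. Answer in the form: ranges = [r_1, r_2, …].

ranges = [0.4200, 0.2174, 2.3294, 2.5981]

beam 1: φ=-90°, α=300°
  dir = (cos 300°, sin 300°) = (0.5000, -0.8660); from cell (4,4)
  next x-line at t=0.4200, next y-line at t=0.8660; Δt_x=2.0000, Δt_y=1.1547
    x: enter (5,4) at t=0.4200 ← occupied
  → r_1 = 0.4200
beam 2: φ=-45°, α=345°
  dir = (cos 345°, sin 345°) = (0.9659, -0.2588); from cell (4,4)
  next x-line at t=0.2174, next y-line at t=2.8978; Δt_x=1.0353, Δt_y=3.8637
    x: enter (5,4) at t=0.2174 ← occupied
  → r_2 = 0.2174
beam 3: φ=45°, α=75°
  dir = (cos 75°, sin 75°) = (0.2588, 0.9659); from cell (4,4)
  next x-line at t=0.8114, next y-line at t=0.2588; Δt_x=3.8637, Δt_y=1.0353
    y: enter (4,5) at t=0.2588
    x: enter (5,5) at t=0.8114
    y: enter (5,6) at t=1.2941
    y: enter (5,7) at t=2.3294 ← occupied
  → r_3 = 2.3294
beam 4: φ=90°, α=120°
  dir = (cos 120°, sin 120°) = (-0.5000, 0.8660); from cell (4,4)
  next x-line at t=1.5800, next y-line at t=0.2887; Δt_x=2.0000, Δt_y=1.1547
    y: enter (4,5) at t=0.2887
    y: enter (4,6) at t=1.4434
    x: enter (3,6) at t=1.5800
    y: enter (3,7) at t=2.5981 ← occupied
  → r_4 = 2.5981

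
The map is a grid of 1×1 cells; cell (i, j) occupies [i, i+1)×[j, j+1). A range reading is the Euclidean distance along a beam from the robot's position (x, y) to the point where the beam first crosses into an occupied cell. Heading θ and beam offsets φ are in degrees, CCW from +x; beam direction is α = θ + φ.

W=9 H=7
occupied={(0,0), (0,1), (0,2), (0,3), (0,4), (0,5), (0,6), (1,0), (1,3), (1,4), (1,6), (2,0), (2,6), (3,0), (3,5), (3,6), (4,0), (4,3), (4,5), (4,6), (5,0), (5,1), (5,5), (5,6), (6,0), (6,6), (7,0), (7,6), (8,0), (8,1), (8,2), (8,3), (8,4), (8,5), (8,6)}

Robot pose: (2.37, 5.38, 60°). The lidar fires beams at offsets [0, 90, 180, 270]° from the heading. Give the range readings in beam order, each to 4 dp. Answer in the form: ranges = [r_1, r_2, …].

beam 1: φ=0°, α=60°
  dir = (cos 60°, sin 60°) = (0.5000, 0.8660); from cell (2,5)
  next x-line at t=1.2600, next y-line at t=0.7159; Δt_x=2.0000, Δt_y=1.1547
    y: enter (2,6) at t=0.7159 ← occupied
  → r_1 = 0.7159
beam 2: φ=90°, α=150°
  dir = (cos 150°, sin 150°) = (-0.8660, 0.5000); from cell (2,5)
  next x-line at t=0.4272, next y-line at t=1.2400; Δt_x=1.1547, Δt_y=2.0000
    x: enter (1,5) at t=0.4272
    y: enter (1,6) at t=1.2400 ← occupied
  → r_2 = 1.2400
beam 3: φ=180°, α=240°
  dir = (cos 240°, sin 240°) = (-0.5000, -0.8660); from cell (2,5)
  next x-line at t=0.7400, next y-line at t=0.4388; Δt_x=2.0000, Δt_y=1.1547
    y: enter (2,4) at t=0.4388
    x: enter (1,4) at t=0.7400 ← occupied
  → r_3 = 0.7400
beam 4: φ=270°, α=330°
  dir = (cos 330°, sin 330°) = (0.8660, -0.5000); from cell (2,5)
  next x-line at t=0.7275, next y-line at t=0.7600; Δt_x=1.1547, Δt_y=2.0000
    x: enter (3,5) at t=0.7275 ← occupied
  → r_4 = 0.7275

ranges = [0.7159, 1.2400, 0.7400, 0.7275]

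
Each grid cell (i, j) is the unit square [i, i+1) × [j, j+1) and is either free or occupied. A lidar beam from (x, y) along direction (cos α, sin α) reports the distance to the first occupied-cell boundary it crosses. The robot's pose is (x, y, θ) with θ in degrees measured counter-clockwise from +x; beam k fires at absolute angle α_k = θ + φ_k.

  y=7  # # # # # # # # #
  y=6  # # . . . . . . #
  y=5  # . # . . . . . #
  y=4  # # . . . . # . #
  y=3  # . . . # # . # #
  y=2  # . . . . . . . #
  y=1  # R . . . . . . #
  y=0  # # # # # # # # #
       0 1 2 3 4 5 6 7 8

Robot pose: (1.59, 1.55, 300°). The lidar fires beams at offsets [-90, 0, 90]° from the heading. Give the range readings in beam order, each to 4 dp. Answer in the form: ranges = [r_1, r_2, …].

ranges = [0.6813, 0.6351, 2.9000]

beam 1: φ=-90°, α=210°
  d=(-0.8660,-0.5000)  start (1,1)  tX=0.6813 tY=1.1000  stride 1/|dx|=1.1547 1/|dy|=2.0000
    cross x-line → (0,1), t=0.6813 (wall)
  → r_1 = 0.6813
beam 2: φ=0°, α=300°
  d=(0.5000,-0.8660)  start (1,1)  tX=0.8200 tY=0.6351  stride 1/|dx|=2.0000 1/|dy|=1.1547
    cross y-line → (1,0), t=0.6351 (wall)
  → r_2 = 0.6351
beam 3: φ=90°, α=30°
  d=(0.8660,0.5000)  start (1,1)  tX=0.4734 tY=0.9000  stride 1/|dx|=1.1547 1/|dy|=2.0000
    cross x-line → (2,1), t=0.4734
    cross y-line → (2,2), t=0.9000
    cross x-line → (3,2), t=1.6281
    cross x-line → (4,2), t=2.7828
    cross y-line → (4,3), t=2.9000 (wall)
  → r_3 = 2.9000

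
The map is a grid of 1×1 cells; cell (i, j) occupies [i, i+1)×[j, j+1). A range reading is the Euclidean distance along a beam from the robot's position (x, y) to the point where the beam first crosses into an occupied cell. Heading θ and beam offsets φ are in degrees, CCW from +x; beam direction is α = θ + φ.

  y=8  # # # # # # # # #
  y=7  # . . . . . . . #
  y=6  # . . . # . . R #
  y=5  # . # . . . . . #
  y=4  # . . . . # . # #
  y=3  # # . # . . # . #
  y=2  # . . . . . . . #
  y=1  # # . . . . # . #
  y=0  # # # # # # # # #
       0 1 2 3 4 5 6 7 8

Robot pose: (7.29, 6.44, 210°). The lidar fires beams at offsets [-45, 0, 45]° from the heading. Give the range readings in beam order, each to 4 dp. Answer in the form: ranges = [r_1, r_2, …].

beam 1: φ=-45°, α=165°
  d=(-0.9659,0.2588)  start (7,6)  tX=0.3002 tY=2.1637  stride 1/|dx|=1.0353 1/|dy|=3.8637
    cross x-line → (6,6), t=0.3002
    cross x-line → (5,6), t=1.3355
    cross y-line → (5,7), t=2.1637
    cross x-line → (4,7), t=2.3708
    cross x-line → (3,7), t=3.4061
    cross x-line → (2,7), t=4.4413
    cross x-line → (1,7), t=5.4766
    cross y-line → (1,8), t=6.0274 (wall)
  → r_1 = 6.0274
beam 2: φ=0°, α=210°
  d=(-0.8660,-0.5000)  start (7,6)  tX=0.3349 tY=0.8800  stride 1/|dx|=1.1547 1/|dy|=2.0000
    cross x-line → (6,6), t=0.3349
    cross y-line → (6,5), t=0.8800
    cross x-line → (5,5), t=1.4896
    cross x-line → (4,5), t=2.6443
    cross y-line → (4,4), t=2.8800
    cross x-line → (3,4), t=3.7990
    cross y-line → (3,3), t=4.8800 (wall)
  → r_2 = 4.8800
beam 3: φ=45°, α=255°
  d=(-0.2588,-0.9659)  start (7,6)  tX=1.1205 tY=0.4555  stride 1/|dx|=3.8637 1/|dy|=1.0353
    cross y-line → (7,5), t=0.4555
    cross x-line → (6,5), t=1.1205
    cross y-line → (6,4), t=1.4908
    cross y-line → (6,3), t=2.5261 (wall)
  → r_3 = 2.5261

ranges = [6.0274, 4.8800, 2.5261]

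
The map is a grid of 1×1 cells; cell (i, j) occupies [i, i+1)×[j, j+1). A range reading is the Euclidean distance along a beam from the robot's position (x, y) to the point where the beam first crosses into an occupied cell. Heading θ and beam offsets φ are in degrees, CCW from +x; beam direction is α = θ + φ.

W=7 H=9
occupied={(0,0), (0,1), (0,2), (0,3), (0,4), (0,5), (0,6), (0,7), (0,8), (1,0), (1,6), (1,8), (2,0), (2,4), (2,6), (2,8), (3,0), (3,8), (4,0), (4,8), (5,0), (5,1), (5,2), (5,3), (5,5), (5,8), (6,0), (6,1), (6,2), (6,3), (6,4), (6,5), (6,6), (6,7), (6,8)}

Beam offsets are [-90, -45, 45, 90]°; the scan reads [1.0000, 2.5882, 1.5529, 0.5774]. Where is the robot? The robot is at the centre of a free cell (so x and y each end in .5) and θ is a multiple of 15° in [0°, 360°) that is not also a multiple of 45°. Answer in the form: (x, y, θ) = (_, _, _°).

(x, y, θ) = (5.5, 7.5, 240°)

Candidates: 28 free-cell centres × 16 headings = 448 poses. Raycast each; keep the one whose scan matches to 4 dp.
  (2.5, 3.5, 210°): beam 1 = 0.5774 ≠ 1.0000 ✗
  (5.5, 4.5, 300°): beam 1 = 5.1962 ≠ 1.0000 ✗
  (5.5, 4.5, 345°): beam 1 = 0.5176 ≠ 1.0000 ✗
  (3.5, 3.5, 300°): beam 1 = 2.8868 ≠ 1.0000 ✗
  …
  (5.5, 7.5, 240°): r_1=1.0000, r_2=2.5882, r_3=1.5529, r_4=0.5774 — all match ✓
Unique over the lattice → pose = (5.5, 7.5, 240°).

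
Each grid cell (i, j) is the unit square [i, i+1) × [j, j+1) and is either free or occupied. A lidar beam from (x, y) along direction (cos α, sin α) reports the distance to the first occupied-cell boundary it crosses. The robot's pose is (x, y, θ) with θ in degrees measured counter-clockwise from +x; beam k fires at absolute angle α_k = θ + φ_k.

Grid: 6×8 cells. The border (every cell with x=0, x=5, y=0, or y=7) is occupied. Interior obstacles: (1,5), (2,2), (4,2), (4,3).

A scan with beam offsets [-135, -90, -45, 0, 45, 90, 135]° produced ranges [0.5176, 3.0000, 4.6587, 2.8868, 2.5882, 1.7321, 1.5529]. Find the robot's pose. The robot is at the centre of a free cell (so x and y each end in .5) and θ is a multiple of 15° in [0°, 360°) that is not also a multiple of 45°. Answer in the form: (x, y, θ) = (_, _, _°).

(x, y, θ) = (2.5, 5.5, 330°)

The pose lattice has 20·16 = 320 candidates. Test each by forward raycasting.
  (2.5, 5.5, 75°): beam 1 = 3.0000 ≠ 0.5176 ✗
  (2.5, 5.5, 60°): beam 1 = 4.6587 ≠ 0.5176 ✗
  (2.5, 3.5, 60°): beam 2 = 1.7321 ≠ 3.0000 ✗
  (1.5, 2.5, 210°): beam 1 = 4.6587 ≠ 0.5176 ✗
  …
  (2.5, 5.5, 330°): r_1=0.5176, r_2=3.0000, r_3=4.6587, r_4=2.8868, r_5=2.5882, r_6=1.7321, r_7=1.5529 — all match ✓
No second candidate reproduces the full scan.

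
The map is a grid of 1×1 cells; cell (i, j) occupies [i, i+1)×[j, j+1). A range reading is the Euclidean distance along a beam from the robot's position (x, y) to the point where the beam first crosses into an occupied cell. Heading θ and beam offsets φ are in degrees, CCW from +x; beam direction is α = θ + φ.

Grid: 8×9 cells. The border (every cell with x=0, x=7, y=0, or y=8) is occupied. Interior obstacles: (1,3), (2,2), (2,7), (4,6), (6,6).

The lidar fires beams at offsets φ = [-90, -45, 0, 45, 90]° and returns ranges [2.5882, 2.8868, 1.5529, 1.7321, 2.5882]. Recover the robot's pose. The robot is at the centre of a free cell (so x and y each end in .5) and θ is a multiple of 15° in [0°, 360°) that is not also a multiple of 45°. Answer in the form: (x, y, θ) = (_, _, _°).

(x, y, θ) = (5.5, 3.5, 345°)

Candidates: 37 free-cell centres × 16 headings = 592 poses. Raycast each; keep the one whose scan matches to 4 dp.
  (1.5, 5.5, 240°): beam 1 = 0.5774 ≠ 2.5882 ✗
  (3.5, 2.5, 210°): beam 1 = 5.0000 ≠ 2.5882 ✗
  (3.5, 3.5, 300°): beam 1 = 1.0000 ≠ 2.5882 ✗
  (5.5, 2.5, 195°): beam 1 = 3.6235 ≠ 2.5882 ✗
  (5.5, 6.5, 240°): beam 1 = 0.5774 ≠ 2.5882 ✗
  …
  (5.5, 3.5, 345°): r_1=2.5882, r_2=2.8868, r_3=1.5529, r_4=1.7321, r_5=2.5882 — all match ✓
Only this pose fits every beam.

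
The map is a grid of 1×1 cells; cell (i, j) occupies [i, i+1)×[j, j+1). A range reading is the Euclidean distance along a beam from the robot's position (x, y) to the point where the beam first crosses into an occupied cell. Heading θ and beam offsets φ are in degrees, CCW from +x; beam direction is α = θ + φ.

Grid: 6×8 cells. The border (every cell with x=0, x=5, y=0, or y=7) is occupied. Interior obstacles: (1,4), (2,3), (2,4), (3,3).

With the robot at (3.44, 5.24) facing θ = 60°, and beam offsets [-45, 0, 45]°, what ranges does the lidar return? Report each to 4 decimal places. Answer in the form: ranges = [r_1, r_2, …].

beam 1: φ=-45°, α=15°
  d=(0.9659,0.2588)  start (3,5)  tX=0.5798 tY=2.9364  stride 1/|dx|=1.0353 1/|dy|=3.8637
    cross x-line → (4,5), t=0.5798
    cross x-line → (5,5), t=1.6150 (wall)
  → r_1 = 1.6150
beam 2: φ=0°, α=60°
  d=(0.5000,0.8660)  start (3,5)  tX=1.1200 tY=0.8776  stride 1/|dx|=2.0000 1/|dy|=1.1547
    cross y-line → (3,6), t=0.8776
    cross x-line → (4,6), t=1.1200
    cross y-line → (4,7), t=2.0323 (wall)
  → r_2 = 2.0323
beam 3: φ=45°, α=105°
  d=(-0.2588,0.9659)  start (3,5)  tX=1.7000 tY=0.7868  stride 1/|dx|=3.8637 1/|dy|=1.0353
    cross y-line → (3,6), t=0.7868
    cross x-line → (2,6), t=1.7000
    cross y-line → (2,7), t=1.8221 (wall)
  → r_3 = 1.8221

ranges = [1.6150, 2.0323, 1.8221]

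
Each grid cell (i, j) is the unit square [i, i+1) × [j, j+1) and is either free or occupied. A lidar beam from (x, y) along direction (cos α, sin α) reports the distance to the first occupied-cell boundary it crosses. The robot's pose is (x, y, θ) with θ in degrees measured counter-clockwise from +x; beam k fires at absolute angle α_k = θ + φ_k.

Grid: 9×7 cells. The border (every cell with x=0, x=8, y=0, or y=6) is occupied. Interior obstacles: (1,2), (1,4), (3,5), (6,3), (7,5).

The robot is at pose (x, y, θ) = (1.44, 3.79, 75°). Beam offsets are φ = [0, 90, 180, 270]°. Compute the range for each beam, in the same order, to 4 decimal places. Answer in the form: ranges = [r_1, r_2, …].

beam 1: φ=0°, α=75°
  direction (0.2588, 0.9659); cell (1,3); t to first gridline: x 2.1637, y 0.2174 (then +3.8637 / +1.0353)
    (1,4) via y @ 0.2174  # hit
  → r_1 = 0.2174
beam 2: φ=90°, α=165°
  direction (-0.9659, 0.2588); cell (1,3); t to first gridline: x 0.4555, y 0.8114 (then +1.0353 / +3.8637)
    (0,3) via x @ 0.4555  # hit
  → r_2 = 0.4555
beam 3: φ=180°, α=255°
  direction (-0.2588, -0.9659); cell (1,3); t to first gridline: x 1.7000, y 0.8179 (then +3.8637 / +1.0353)
    (1,2) via y @ 0.8179  # hit
  → r_3 = 0.8179
beam 4: φ=270°, α=345°
  direction (0.9659, -0.2588); cell (1,3); t to first gridline: x 0.5798, y 3.0523 (then +1.0353 / +3.8637)
    (2,3) via x @ 0.5798
    (3,3) via x @ 1.6150
    (4,3) via x @ 2.6503
    (4,2) via y @ 3.0523
    (5,2) via x @ 3.6856
    (6,2) via x @ 4.7209
    (7,2) via x @ 5.7561
    (8,2) via x @ 6.7914  # hit
  → r_4 = 6.7914

ranges = [0.2174, 0.4555, 0.8179, 6.7914]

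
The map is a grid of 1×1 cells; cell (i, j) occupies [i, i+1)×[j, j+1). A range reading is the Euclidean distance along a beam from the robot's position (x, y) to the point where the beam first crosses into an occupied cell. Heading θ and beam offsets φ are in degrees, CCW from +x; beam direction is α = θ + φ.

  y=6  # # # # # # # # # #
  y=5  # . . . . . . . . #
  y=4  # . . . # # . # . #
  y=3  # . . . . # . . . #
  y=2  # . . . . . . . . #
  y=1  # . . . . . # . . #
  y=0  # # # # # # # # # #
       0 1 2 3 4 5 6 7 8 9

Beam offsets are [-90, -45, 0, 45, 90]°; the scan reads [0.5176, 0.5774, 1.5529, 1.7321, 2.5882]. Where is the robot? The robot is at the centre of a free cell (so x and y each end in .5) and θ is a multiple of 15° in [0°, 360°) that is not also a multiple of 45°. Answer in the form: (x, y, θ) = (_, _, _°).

(x, y, θ) = (3.5, 4.5, 75°)

The pose lattice has 35·16 = 560 candidates. Test each by forward raycasting.
  (7.5, 2.5, 300°): beam 1 = 1.0000 ≠ 0.5176 ✗
  (4.5, 1.5, 60°): beam 1 = 1.0000 ≠ 0.5176 ✗
  (3.5, 2.5, 240°): beam 1 = 2.8868 ≠ 0.5176 ✗
  (7.5, 3.5, 210°): beam 1 = 0.5774 ≠ 0.5176 ✗
  …
  (3.5, 4.5, 75°): r_1=0.5176, r_2=0.5774, r_3=1.5529, r_4=1.7321, r_5=2.5882 — all match ✓
Only this pose fits every beam.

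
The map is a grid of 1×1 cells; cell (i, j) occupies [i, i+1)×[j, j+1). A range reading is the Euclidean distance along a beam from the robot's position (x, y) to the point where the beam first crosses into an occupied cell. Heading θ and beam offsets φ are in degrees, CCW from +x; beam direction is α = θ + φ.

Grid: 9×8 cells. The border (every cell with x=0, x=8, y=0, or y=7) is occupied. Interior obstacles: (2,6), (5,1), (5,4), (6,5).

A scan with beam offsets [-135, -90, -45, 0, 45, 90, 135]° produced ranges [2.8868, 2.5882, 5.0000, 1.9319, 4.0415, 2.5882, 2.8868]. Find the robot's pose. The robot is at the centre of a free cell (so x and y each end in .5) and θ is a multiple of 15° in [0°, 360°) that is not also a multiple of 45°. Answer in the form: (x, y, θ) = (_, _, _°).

Candidates: 38 free-cell centres × 16 headings = 608 poses. Raycast each; keep the one whose scan matches to 4 dp.
  (7.5, 2.5, 255°): beam 2 = 6.7293 ≠ 2.5882 ✗
  (4.5, 5.5, 75°): beam 1 = 1.0000 ≠ 2.8868 ✗
  (4.5, 5.5, 240°): beam 1 = 1.5529 ≠ 2.8868 ✗
  …
  (3.5, 3.5, 15°): r_1=2.8868, r_2=2.5882, r_3=5.0000, r_4=1.9319, r_5=4.0415, r_6=2.5882, r_7=2.8868 — all match ✓
Only this pose fits every beam.

(x, y, θ) = (3.5, 3.5, 15°)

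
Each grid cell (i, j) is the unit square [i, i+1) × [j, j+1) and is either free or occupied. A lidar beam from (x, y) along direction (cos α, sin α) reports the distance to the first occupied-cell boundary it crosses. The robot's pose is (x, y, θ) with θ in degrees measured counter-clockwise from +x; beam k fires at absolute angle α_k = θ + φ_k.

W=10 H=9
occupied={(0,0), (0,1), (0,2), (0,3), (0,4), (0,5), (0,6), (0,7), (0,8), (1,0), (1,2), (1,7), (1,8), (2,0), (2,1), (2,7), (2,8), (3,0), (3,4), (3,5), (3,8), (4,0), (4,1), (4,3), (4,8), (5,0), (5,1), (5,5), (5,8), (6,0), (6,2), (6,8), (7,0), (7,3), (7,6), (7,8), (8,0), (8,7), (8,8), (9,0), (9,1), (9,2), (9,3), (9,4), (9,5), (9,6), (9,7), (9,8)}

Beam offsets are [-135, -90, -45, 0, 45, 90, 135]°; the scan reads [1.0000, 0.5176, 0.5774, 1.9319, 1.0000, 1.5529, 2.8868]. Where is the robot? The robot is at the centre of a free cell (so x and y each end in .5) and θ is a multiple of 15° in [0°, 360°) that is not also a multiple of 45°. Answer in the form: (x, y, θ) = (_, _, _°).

(x, y, θ) = (8.5, 2.5, 75°)

Candidates: 42 free-cell centres × 16 headings = 672 poses. Raycast each; keep the one whose scan matches to 4 dp.
  (2.5, 2.5, 165°): beam 1 = 1.7321 ≠ 1.0000 ✗
  (6.5, 6.5, 75°): beam 1 = 2.8868 ≠ 1.0000 ✗
  (5.5, 2.5, 240°): beam 1 = 5.6940 ≠ 1.0000 ✗
  …
  (8.5, 2.5, 75°): r_1=1.0000, r_2=0.5176, r_3=0.5774, r_4=1.9319, r_5=1.0000, r_6=1.5529, r_7=2.8868 — all match ✓
Only this pose fits every beam.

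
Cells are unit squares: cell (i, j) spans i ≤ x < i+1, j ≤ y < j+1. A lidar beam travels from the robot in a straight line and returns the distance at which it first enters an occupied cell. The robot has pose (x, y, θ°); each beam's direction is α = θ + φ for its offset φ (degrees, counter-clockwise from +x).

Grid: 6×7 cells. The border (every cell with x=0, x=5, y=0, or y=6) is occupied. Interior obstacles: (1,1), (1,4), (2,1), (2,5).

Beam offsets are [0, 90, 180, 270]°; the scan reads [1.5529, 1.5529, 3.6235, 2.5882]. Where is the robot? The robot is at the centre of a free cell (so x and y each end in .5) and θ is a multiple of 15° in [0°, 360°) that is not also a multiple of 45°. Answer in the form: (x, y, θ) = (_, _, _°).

(x, y, θ) = (3.5, 2.5, 255°)

Candidates: 16 free-cell centres × 16 headings = 256 poses. Raycast each; keep the one whose scan matches to 4 dp.
  (1.5, 5.5, 285°): beam 1 = 0.5176 ≠ 1.5529 ✗
  (3.5, 1.5, 75°): beam 1 = 4.6587 ≠ 1.5529 ✗
  (4.5, 5.5, 195°): beam 2 = 1.9319 ≠ 1.5529 ✗
  …
  (3.5, 2.5, 255°): r_1=1.5529, r_2=1.5529, r_3=3.6235, r_4=2.5882 — all match ✓
No second candidate reproduces the full scan.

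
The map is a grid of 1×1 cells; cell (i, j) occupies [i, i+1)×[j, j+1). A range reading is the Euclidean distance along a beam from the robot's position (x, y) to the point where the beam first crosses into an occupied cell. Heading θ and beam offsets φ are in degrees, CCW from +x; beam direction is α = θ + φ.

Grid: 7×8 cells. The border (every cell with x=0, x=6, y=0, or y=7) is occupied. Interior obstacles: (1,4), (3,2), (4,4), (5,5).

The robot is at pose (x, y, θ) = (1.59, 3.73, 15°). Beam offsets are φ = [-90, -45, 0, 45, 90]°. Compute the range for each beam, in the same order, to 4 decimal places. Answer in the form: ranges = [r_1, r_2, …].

ranges = [2.8263, 1.6281, 2.4950, 0.3118, 0.2795]

beam 1: φ=-90°, α=285°
  d=(0.2588,-0.9659)  start (1,3)  tX=1.5841 tY=0.7558  stride 1/|dx|=3.8637 1/|dy|=1.0353
    cross y-line → (1,2), t=0.7558
    cross x-line → (2,2), t=1.5841
    cross y-line → (2,1), t=1.7910
    cross y-line → (2,0), t=2.8263 (wall)
  → r_1 = 2.8263
beam 2: φ=-45°, α=330°
  d=(0.8660,-0.5000)  start (1,3)  tX=0.4734 tY=1.4600  stride 1/|dx|=1.1547 1/|dy|=2.0000
    cross x-line → (2,3), t=0.4734
    cross y-line → (2,2), t=1.4600
    cross x-line → (3,2), t=1.6281 (wall)
  → r_2 = 1.6281
beam 3: φ=0°, α=15°
  d=(0.9659,0.2588)  start (1,3)  tX=0.4245 tY=1.0432  stride 1/|dx|=1.0353 1/|dy|=3.8637
    cross x-line → (2,3), t=0.4245
    cross y-line → (2,4), t=1.0432
    cross x-line → (3,4), t=1.4597
    cross x-line → (4,4), t=2.4950 (wall)
  → r_3 = 2.4950
beam 4: φ=45°, α=60°
  d=(0.5000,0.8660)  start (1,3)  tX=0.8200 tY=0.3118  stride 1/|dx|=2.0000 1/|dy|=1.1547
    cross y-line → (1,4), t=0.3118 (wall)
  → r_4 = 0.3118
beam 5: φ=90°, α=105°
  d=(-0.2588,0.9659)  start (1,3)  tX=2.2796 tY=0.2795  stride 1/|dx|=3.8637 1/|dy|=1.0353
    cross y-line → (1,4), t=0.2795 (wall)
  → r_5 = 0.2795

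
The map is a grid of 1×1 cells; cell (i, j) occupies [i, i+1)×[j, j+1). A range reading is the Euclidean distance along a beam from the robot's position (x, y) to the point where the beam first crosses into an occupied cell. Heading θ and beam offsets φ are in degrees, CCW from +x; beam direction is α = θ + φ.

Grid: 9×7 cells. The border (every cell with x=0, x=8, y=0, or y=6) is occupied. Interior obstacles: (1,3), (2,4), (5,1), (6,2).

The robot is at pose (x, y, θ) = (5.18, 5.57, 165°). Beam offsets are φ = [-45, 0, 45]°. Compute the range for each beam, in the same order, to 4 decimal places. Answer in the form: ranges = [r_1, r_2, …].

beam 1: φ=-45°, α=120°
  cosα=-0.5000 sinα=0.8660 | (5,5) | tMaxX 0.3600 tMaxY 0.4965 | tΔX 2.0000 tΔY 1.1547
    t=0.3600 [x] (4,5)
    t=0.4965 [y] (4,6) — stop
  → r_1 = 0.4965
beam 2: φ=0°, α=165°
  cosα=-0.9659 sinα=0.2588 | (5,5) | tMaxX 0.1863 tMaxY 1.6614 | tΔX 1.0353 tΔY 3.8637
    t=0.1863 [x] (4,5)
    t=1.2216 [x] (3,5)
    t=1.6614 [y] (3,6) — stop
  → r_2 = 1.6614
beam 3: φ=45°, α=210°
  cosα=-0.8660 sinα=-0.5000 | (5,5) | tMaxX 0.2078 tMaxY 1.1400 | tΔX 1.1547 tΔY 2.0000
    t=0.2078 [x] (4,5)
    t=1.1400 [y] (4,4)
    t=1.3625 [x] (3,4)
    t=2.5172 [x] (2,4) — stop
  → r_3 = 2.5172

ranges = [0.4965, 1.6614, 2.5172]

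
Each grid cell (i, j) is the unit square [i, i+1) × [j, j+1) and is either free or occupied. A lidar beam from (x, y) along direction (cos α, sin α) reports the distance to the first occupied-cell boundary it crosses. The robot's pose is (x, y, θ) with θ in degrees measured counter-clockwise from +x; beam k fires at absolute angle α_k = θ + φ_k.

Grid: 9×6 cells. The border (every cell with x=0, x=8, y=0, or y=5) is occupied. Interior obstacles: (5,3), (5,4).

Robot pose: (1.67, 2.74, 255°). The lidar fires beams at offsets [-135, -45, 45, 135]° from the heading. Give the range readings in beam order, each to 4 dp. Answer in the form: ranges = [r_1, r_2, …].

ranges = [1.3400, 0.7736, 2.0092, 3.8452]

beam 1: φ=-135°, α=120°
  cosα=-0.5000 sinα=0.8660 | (1,2) | tMaxX 1.3400 tMaxY 0.3002 | tΔX 2.0000 tΔY 1.1547
    t=0.3002 [y] (1,3)
    t=1.3400 [x] (0,3) — stop
  → r_1 = 1.3400
beam 2: φ=-45°, α=210°
  cosα=-0.8660 sinα=-0.5000 | (1,2) | tMaxX 0.7736 tMaxY 1.4800 | tΔX 1.1547 tΔY 2.0000
    t=0.7736 [x] (0,2) — stop
  → r_2 = 0.7736
beam 3: φ=45°, α=300°
  cosα=0.5000 sinα=-0.8660 | (1,2) | tMaxX 0.6600 tMaxY 0.8545 | tΔX 2.0000 tΔY 1.1547
    t=0.6600 [x] (2,2)
    t=0.8545 [y] (2,1)
    t=2.0092 [y] (2,0) — stop
  → r_3 = 2.0092
beam 4: φ=135°, α=30°
  cosα=0.8660 sinα=0.5000 | (1,2) | tMaxX 0.3811 tMaxY 0.5200 | tΔX 1.1547 tΔY 2.0000
    t=0.3811 [x] (2,2)
    t=0.5200 [y] (2,3)
    t=1.5358 [x] (3,3)
    t=2.5200 [y] (3,4)
    t=2.6905 [x] (4,4)
    t=3.8452 [x] (5,4) — stop
  → r_4 = 3.8452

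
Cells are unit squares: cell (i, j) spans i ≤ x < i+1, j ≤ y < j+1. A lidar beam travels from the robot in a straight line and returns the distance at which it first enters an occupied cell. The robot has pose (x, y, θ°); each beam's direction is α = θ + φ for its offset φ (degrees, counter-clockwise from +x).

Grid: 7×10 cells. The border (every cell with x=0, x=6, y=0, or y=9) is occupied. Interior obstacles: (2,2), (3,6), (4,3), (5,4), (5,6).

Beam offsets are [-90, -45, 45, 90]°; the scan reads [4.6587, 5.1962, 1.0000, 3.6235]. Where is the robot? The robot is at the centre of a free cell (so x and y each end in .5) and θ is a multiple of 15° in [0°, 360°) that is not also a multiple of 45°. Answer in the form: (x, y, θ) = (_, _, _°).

(x, y, θ) = (2.5, 5.5, 345°)

The pose lattice has 35·16 = 560 candidates. Test each by forward raycasting.
  (1.5, 6.5, 285°): beam 1 = 0.5176 ≠ 4.6587 ✗
  (5.5, 8.5, 60°): beam 1 = 0.5774 ≠ 4.6587 ✗
  (3.5, 2.5, 240°): beam 1 = 0.5774 ≠ 4.6587 ✗
  (2.5, 7.5, 195°): beam 1 = 1.5529 ≠ 4.6587 ✗
  …
  (2.5, 5.5, 345°): r_1=4.6587, r_2=5.1962, r_3=1.0000, r_4=3.6235 — all match ✓
Only this pose fits every beam.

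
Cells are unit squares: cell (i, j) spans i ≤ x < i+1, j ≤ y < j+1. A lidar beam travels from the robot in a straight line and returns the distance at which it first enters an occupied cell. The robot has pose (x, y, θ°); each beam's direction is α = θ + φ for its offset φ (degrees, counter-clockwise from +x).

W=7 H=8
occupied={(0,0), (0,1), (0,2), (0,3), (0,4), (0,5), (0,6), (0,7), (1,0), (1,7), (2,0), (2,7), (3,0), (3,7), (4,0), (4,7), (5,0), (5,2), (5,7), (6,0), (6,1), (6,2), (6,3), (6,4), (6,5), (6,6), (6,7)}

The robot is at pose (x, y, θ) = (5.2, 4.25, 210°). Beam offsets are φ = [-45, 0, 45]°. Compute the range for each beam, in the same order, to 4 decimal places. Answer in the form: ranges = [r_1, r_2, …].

ranges = [4.3482, 4.8497, 3.3646]

beam 1: φ=-45°, α=165°
  d=(-0.9659,0.2588)  start (5,4)  tX=0.2071 tY=2.8978  stride 1/|dx|=1.0353 1/|dy|=3.8637
    cross x-line → (4,4), t=0.2071
    cross x-line → (3,4), t=1.2423
    cross x-line → (2,4), t=2.2776
    cross y-line → (2,5), t=2.8978
    cross x-line → (1,5), t=3.3129
    cross x-line → (0,5), t=4.3482 (wall)
  → r_1 = 4.3482
beam 2: φ=0°, α=210°
  d=(-0.8660,-0.5000)  start (5,4)  tX=0.2309 tY=0.5000  stride 1/|dx|=1.1547 1/|dy|=2.0000
    cross x-line → (4,4), t=0.2309
    cross y-line → (4,3), t=0.5000
    cross x-line → (3,3), t=1.3856
    cross y-line → (3,2), t=2.5000
    cross x-line → (2,2), t=2.5403
    cross x-line → (1,2), t=3.6950
    cross y-line → (1,1), t=4.5000
    cross x-line → (0,1), t=4.8497 (wall)
  → r_2 = 4.8497
beam 3: φ=45°, α=255°
  d=(-0.2588,-0.9659)  start (5,4)  tX=0.7727 tY=0.2588  stride 1/|dx|=3.8637 1/|dy|=1.0353
    cross y-line → (5,3), t=0.2588
    cross x-line → (4,3), t=0.7727
    cross y-line → (4,2), t=1.2941
    cross y-line → (4,1), t=2.3294
    cross y-line → (4,0), t=3.3646 (wall)
  → r_3 = 3.3646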